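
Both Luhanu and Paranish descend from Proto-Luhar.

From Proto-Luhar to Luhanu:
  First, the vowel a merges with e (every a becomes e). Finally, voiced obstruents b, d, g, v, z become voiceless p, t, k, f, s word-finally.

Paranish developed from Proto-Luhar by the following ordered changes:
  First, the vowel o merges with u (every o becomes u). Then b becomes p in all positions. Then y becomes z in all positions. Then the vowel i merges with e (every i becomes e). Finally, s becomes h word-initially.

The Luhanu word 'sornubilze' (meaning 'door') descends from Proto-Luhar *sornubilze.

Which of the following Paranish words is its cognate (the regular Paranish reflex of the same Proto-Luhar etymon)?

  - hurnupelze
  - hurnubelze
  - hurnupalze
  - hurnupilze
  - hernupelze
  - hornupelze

Paranish: *sornubilze > surnubilze > surnupilze > surnupelze > hurnupelze  (by vowel merger, unconditioned shift, vowel merger, debuccalisation)

hurnupelze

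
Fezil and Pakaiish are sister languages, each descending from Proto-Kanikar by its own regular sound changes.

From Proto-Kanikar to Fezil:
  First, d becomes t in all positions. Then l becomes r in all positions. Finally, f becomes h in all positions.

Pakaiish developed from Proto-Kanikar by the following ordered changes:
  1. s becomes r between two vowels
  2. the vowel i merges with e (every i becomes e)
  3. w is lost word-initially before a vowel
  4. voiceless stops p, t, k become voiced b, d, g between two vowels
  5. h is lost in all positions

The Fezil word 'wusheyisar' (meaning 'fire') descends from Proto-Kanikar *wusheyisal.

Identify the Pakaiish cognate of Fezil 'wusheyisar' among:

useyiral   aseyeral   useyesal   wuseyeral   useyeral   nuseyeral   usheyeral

useyeral

Pakaiish: *wusheyisal > wusheyiral > wusheyeral > usheyeral > useyeral  (by rhotacism, vowel merger, glide loss, h-loss)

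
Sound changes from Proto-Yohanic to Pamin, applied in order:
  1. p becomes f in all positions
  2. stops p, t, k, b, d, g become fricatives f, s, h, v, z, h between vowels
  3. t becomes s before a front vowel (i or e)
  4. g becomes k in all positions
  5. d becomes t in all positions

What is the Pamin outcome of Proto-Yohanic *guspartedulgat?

Pamin: start from *guspartedulgat.
  rule 1 (unconditioned shift): guspartedulgat → gusfartedulgat
  rule 2 (intervocalic lenition): gusfartedulgat → gusfartezulgat
  rule 3 (palatalisation): gusfartezulgat → gusfarsezulgat
  rule 4 (unconditioned shift): gusfarsezulgat → kusfarsezulkat
  rule 5: no change — kusfarsezulkat
  ⇒ Pamin kusfarsezulkat

kusfarsezulkat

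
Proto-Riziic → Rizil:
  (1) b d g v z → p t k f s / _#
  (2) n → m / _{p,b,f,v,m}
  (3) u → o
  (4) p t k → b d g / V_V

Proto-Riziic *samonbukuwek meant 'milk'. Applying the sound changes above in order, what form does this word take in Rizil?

samombogowek

Rizil: *samonbukuwek
  samonbukuwek (rule 1 does not apply)
  samonbukuwek → samombukuwek   [nasal place assimilation]
  samombukuwek → samombokowek   [vowel merger]
  samombokowek → samombogowek   [intervocalic voicing]
  giving Rizil samombogowek.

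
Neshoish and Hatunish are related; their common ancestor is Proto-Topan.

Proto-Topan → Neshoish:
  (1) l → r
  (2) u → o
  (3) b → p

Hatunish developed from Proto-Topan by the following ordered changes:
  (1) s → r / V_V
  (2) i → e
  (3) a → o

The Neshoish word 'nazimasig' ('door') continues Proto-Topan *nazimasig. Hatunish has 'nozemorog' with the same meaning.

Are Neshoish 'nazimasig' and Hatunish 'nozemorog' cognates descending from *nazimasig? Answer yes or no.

no

Derive the expected Hatunish reflex of *nazimasig:
Hatunish: start from *nazimasig.
  rule 1 (rhotacism): nazimasig → nazimarig
  rule 2 (vowel merger): nazimarig → nazemareg
  rule 3 (vowel merger): nazemareg → nozemoreg
  ⇒ Hatunish nozemoreg
The regular Hatunish reflex would be 'nozemoreg', but the attested form is 'nozemorog'. The correspondence is irregular, so they are not cognates (the Hatunish form has a different source).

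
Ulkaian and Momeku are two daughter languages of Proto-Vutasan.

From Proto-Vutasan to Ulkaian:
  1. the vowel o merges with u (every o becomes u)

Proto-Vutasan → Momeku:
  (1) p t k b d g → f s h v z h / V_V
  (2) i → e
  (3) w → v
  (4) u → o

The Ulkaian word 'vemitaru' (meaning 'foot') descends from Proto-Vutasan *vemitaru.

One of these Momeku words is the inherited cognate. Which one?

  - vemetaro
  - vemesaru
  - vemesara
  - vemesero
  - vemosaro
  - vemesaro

vemesaro

Momeku: start from *vemitaru.
  rule 1 (intervocalic lenition): vemitaru → vemisaru
  rule 2 (vowel merger): vemisaru → vemesaru
  rule 3: no change — vemesaru
  rule 4 (vowel merger): vemesaru → vemesaro
  ⇒ Momeku vemesaro
The other candidates each miss or misapply at least one Momeku change.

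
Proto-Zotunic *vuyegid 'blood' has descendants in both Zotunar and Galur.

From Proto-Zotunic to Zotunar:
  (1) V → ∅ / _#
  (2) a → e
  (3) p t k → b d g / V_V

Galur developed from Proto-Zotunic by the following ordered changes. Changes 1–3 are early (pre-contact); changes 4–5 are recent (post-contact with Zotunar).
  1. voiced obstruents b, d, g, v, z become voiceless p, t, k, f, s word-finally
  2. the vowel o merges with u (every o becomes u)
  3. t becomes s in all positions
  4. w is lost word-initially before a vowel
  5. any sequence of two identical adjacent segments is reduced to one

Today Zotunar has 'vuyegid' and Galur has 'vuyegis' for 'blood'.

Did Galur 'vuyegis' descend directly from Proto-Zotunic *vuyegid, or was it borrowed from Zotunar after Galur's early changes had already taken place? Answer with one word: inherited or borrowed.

inherited

If inherited, *vuyegid would pass through all of Galur's changes:
Galur: *vuyegid
  vuyegid → vuyegit   [final devoicing]
  vuyegit (rule 2 does not apply)
  vuyegit → vuyegis   [unconditioned shift]
  vuyegis (rule 4 does not apply)
  vuyegis (rule 5 does not apply)
  giving Galur vuyegis.
If borrowed from Zotunar 'vuyegid' after the early changes, it would undergo only the recent ones:
  rule 4 (glide loss): no change (vuyegid)
  rule 5 (degemination): no change (vuyegid)
  ⇒ as a loan: vuyegid
Galur 'vuyegis' matches the inherited outcome exactly, so it is an inherited cognate, not a loan.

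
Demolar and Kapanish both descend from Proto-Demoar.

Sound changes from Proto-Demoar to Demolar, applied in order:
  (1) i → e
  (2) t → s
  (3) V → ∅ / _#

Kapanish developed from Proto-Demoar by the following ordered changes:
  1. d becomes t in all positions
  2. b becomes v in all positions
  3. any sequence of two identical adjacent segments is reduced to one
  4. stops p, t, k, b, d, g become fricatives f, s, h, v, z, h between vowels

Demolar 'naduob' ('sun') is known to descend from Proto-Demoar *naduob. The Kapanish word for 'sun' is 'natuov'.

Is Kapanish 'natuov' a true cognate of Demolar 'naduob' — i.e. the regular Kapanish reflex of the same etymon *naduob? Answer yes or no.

Derive the expected Kapanish reflex of *naduob:
Kapanish: start from *naduob.
  rule 1 (unconditioned shift): naduob → natuob
  rule 2 (unconditioned shift): natuob → natuov
  rule 3: no change — natuov
  rule 4 (intervocalic lenition): natuov → nasuov
  ⇒ Kapanish nasuov
The regular Kapanish reflex would be 'nasuov', but the attested form is 'natuov'. The correspondence is irregular, so they are not cognates (the Kapanish form has a different source).

no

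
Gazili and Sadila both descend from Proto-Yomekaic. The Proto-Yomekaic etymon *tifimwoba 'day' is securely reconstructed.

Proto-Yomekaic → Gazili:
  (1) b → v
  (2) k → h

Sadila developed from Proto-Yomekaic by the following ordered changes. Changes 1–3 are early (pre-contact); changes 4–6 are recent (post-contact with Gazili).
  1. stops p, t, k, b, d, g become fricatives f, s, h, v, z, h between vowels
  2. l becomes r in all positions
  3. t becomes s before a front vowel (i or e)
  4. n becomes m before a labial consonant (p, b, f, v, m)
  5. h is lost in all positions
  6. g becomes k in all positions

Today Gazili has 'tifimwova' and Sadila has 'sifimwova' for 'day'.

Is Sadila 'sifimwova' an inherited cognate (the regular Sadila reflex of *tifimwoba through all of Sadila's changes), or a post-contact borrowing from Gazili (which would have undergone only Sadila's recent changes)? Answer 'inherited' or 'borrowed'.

inherited

If inherited, *tifimwoba would pass through all of Sadila's changes:
Sadila: *tifimwoba > tifimwova > sifimwova  (by intervocalic lenition, palatalisation)
If borrowed from Gazili 'tifimwova' after the early changes, it would undergo only the recent ones:
  rule 4 (nasal place assimilation): no change (tifimwova)
  rule 5 (h-loss): no change (tifimwova)
  rule 6 (unconditioned shift): no change (tifimwova)
  ⇒ as a loan: tifimwova
Sadila 'sifimwova' matches the inherited outcome exactly, so it is an inherited cognate, not a loan.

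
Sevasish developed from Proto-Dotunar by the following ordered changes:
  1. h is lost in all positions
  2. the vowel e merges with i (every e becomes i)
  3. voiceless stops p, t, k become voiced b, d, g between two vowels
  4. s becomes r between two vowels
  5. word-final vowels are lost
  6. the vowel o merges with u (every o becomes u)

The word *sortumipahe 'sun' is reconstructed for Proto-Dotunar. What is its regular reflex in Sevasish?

surtumiba

Sevasish: *sortumipahe
  sortumipahe → sortumipae   [h-loss]
  sortumipae → sortumipai   [vowel merger]
  sortumipai → sortumibai   [intervocalic voicing]
  sortumibai (rule 4 does not apply)
  sortumibai → sortumiba   [apocope]
  sortumiba → surtumiba   [vowel merger]
  giving Sevasish surtumiba.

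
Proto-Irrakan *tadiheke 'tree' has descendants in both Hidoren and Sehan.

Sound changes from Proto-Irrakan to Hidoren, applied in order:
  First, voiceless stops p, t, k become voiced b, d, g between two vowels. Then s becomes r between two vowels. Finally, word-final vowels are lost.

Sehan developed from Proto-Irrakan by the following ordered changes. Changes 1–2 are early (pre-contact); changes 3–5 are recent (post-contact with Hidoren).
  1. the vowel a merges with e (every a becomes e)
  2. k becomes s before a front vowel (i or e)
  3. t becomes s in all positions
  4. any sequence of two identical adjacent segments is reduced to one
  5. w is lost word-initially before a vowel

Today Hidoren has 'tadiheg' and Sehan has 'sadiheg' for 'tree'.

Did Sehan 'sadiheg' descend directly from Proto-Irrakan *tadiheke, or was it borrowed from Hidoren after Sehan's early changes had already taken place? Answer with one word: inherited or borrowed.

If inherited, *tadiheke would pass through all of Sehan's changes:
Sehan: *tadiheke
  tadiheke → tediheke   [vowel merger]
  tediheke → tedihese   [palatalisation]
  tedihese → sedihese   [unconditioned shift]
  sedihese (rule 4 does not apply)
  sedihese (rule 5 does not apply)
  giving Sehan sedihese.
If borrowed from Hidoren 'tadiheg' after the early changes, it would undergo only the recent ones:
  rule 3 (unconditioned shift): tadiheg → sadiheg
  rule 4 (degemination): no change (sadiheg)
  rule 5 (glide loss): no change (sadiheg)
  ⇒ as a loan: sadiheg
Sehan 'sadiheg' matches the loan outcome 'sadiheg', not the inherited 'sedihese' — it skipped the early Sehan changes, so it was borrowed from Hidoren.

borrowed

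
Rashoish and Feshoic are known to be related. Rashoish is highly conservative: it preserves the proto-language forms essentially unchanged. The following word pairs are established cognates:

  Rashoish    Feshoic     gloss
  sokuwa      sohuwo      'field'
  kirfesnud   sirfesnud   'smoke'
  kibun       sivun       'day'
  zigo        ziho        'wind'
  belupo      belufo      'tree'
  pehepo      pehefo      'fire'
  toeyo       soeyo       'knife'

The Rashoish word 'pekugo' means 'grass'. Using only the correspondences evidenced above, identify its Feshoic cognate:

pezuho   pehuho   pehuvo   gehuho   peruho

pehuho

sokuwa ~ sohuwo — Rashoish k corresponds to Feshoic h between vowels (before a back vowel).
zigo ~ ziho — Rashoish g corresponds to Feshoic h between vowels (before a back vowel).
Applying these to Rashoish 'pekugo':
  pekugo → pehugo   (k→h between vowels (before a back vowel))
  pehugo → pehuho   (g→h between vowels (before a back vowel))
So the Feshoic cognate is 'pehuho'.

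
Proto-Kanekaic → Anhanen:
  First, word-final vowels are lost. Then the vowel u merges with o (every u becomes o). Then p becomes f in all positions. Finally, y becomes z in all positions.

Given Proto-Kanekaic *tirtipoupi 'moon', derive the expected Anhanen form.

Anhanen: *tirtipoupi
  tirtipoupi → tirtipoup   [apocope]
  tirtipoup → tirtipoop   [vowel merger]
  tirtipoop → tirtifoof   [unconditioned shift]
  tirtifoof (rule 4 does not apply)
  giving Anhanen tirtifoof.

tirtifoof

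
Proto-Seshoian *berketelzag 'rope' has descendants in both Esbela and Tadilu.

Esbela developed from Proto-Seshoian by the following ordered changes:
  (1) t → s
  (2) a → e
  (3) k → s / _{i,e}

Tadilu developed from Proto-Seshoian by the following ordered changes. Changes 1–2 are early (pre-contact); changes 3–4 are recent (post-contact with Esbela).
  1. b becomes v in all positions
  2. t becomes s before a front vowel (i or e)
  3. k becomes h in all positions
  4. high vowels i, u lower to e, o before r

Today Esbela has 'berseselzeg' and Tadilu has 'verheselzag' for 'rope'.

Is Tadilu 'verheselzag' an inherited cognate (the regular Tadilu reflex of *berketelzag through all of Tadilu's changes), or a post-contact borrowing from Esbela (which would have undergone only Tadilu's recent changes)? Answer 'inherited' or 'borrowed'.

inherited

If inherited, *berketelzag would pass through all of Tadilu's changes:
Tadilu: *berketelzag
  berketelzag → verketelzag   [unconditioned shift]
  verketelzag → verkeselzag   [palatalisation]
  verkeselzag → verheselzag   [unconditioned shift]
  verheselzag (rule 4 does not apply)
  giving Tadilu verheselzag.
If borrowed from Esbela 'berseselzeg' after the early changes, it would undergo only the recent ones:
  rule 3 (unconditioned shift): no change (berseselzeg)
  rule 4 (pre-rhotic lowering): no change (berseselzeg)
  ⇒ as a loan: berseselzeg
Tadilu 'verheselzag' matches the inherited outcome exactly, so it is an inherited cognate, not a loan.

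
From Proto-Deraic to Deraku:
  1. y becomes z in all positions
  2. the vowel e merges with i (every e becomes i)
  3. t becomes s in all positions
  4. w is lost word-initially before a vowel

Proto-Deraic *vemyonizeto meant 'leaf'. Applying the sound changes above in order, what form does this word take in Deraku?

vimzoniziso

Deraku: *vemyonizeto
  vemyonizeto → vemzonizeto   [unconditioned shift]
  vemzonizeto → vimzonizito   [vowel merger]
  vimzonizito → vimzoniziso   [unconditioned shift]
  vimzoniziso (rule 4 does not apply)
  giving Deraku vimzoniziso.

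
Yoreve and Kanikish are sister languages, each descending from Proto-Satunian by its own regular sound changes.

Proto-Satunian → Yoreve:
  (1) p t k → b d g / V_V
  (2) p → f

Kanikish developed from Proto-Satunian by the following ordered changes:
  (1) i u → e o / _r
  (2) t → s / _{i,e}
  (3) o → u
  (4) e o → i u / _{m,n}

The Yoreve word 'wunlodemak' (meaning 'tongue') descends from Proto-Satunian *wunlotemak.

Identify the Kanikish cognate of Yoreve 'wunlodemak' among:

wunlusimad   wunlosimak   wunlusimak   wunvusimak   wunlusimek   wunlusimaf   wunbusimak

wunlusimak

Kanikish: *wunlotemak > wunlosemak > wunlusemak > wunlusimak  (by palatalisation, vowel merger, pre-nasal raising)
Among the options, 'wunlusimak' alone shows every Kanikish change applied in order.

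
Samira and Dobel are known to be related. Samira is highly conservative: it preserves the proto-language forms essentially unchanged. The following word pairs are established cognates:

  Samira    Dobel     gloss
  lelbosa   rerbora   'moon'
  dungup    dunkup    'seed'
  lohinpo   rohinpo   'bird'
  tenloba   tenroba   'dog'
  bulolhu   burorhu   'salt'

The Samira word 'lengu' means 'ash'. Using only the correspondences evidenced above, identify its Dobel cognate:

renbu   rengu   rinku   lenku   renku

renku

lelbosa ~ rerbora — Samira l corresponds to Dobel r word-initially before a front vowel.
dungup ~ dunkup — Samira g corresponds to Dobel k after a consonant, before a back vowel.
Applying these to Samira 'lengu':
  lengu → rengu   (l→r word-initially before a front vowel)
  rengu → renku   (g→k after a consonant, before a back vowel)
So the Dobel cognate is 'renku'.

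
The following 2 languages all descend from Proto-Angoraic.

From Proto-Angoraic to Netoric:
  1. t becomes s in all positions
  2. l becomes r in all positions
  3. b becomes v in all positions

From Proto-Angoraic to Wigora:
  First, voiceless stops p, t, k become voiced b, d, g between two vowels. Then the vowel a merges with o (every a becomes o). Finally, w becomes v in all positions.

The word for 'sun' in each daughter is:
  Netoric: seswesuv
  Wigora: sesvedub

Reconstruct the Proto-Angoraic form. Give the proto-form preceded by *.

Position 8: Netoric has v, Wigora has b. Taking the neighbouring segments as reconstructed: Netoric v could go back to *b or *v; Wigora b can only go back to *b — the one source consistent with every daughter is *b.
Position 6: Netoric has s, Wigora has d. Taking the neighbouring segments as reconstructed: Netoric s could go back to *t or *s; Wigora d could go back to *t or *d — the one source consistent with every daughter is *t.
Position 4: Netoric has w, Wigora has v. Netoric preserves w here (none of its changes turn any other segment into w), so the proto-segment is *w.
The remaining positions agree across the daughters. Check the candidate against every language:
Netoric: start from *seswetub.
  rule 1 (unconditioned shift): seswetub → seswesub
  rule 2: no change — seswesub
  rule 3 (unconditioned shift): seswesub → seswesuv
  ⇒ Netoric seswesuv
Wigora: *seswetub
  seswetub → seswedub   [intervocalic voicing]
  seswedub (rule 2 does not apply)
  seswedub → sesvedub   [unconditioned shift]
  giving Wigora sesvedub.
No other proto-form is consistent with every reflex, so the reconstruction is *seswetub.

*seswetub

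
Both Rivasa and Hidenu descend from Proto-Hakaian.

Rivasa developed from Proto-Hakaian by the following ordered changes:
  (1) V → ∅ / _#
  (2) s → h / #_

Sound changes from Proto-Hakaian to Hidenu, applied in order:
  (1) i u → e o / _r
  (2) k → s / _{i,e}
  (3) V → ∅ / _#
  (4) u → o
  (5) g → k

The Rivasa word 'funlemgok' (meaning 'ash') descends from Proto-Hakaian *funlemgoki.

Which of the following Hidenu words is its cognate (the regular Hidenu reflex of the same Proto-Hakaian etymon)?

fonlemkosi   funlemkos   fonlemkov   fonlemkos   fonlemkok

Hidenu: start from *funlemgoki.
  rule 1: no change — funlemgoki
  rule 2 (palatalisation): funlemgoki → funlemgosi
  rule 3 (apocope): funlemgosi → funlemgos
  rule 4 (vowel merger): funlemgos → fonlemgos
  rule 5 (unconditioned shift): fonlemgos → fonlemkos
  ⇒ Hidenu fonlemkos
Only 'fonlemkos' matches the regular Hidenu development of *funlemgoki.

fonlemkos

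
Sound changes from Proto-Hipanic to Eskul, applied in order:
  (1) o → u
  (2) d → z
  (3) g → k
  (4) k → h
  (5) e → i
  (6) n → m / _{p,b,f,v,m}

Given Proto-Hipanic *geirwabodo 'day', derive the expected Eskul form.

hiirwabuzu

Eskul: start from *geirwabodo.
  rule 1 (vowel merger): geirwabodo → geirwabudu
  rule 2 (unconditioned shift): geirwabudu → geirwabuzu
  rule 3 (unconditioned shift): geirwabuzu → keirwabuzu
  rule 4 (unconditioned shift): keirwabuzu → heirwabuzu
  rule 5 (vowel merger): heirwabuzu → hiirwabuzu
  rule 6: no change — hiirwabuzu
  ⇒ Eskul hiirwabuzu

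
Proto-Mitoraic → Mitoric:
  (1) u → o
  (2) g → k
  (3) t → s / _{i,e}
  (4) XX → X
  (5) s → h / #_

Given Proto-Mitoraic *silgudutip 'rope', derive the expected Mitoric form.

Mitoric: *silgudutip > silgodotip > silkodotip > silkodosip > hilkodosip  (by vowel merger, unconditioned shift, palatalisation, debuccalisation)

hilkodosip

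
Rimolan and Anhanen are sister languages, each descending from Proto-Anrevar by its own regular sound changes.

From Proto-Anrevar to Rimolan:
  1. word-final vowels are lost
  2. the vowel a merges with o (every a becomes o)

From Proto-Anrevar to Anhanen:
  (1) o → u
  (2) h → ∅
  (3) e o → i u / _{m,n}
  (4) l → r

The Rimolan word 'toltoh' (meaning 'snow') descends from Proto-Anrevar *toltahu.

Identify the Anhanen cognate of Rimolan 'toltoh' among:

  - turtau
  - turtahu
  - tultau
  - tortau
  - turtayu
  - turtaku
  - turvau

turtau

Anhanen: *toltahu
  toltahu → tultahu   [vowel merger]
  tultahu → tultau   [h-loss]
  tultau (rule 3 does not apply)
  tultau → turtau   [unconditioned shift]
  giving Anhanen turtau.
Among the options, 'turtau' alone shows every Anhanen change applied in order.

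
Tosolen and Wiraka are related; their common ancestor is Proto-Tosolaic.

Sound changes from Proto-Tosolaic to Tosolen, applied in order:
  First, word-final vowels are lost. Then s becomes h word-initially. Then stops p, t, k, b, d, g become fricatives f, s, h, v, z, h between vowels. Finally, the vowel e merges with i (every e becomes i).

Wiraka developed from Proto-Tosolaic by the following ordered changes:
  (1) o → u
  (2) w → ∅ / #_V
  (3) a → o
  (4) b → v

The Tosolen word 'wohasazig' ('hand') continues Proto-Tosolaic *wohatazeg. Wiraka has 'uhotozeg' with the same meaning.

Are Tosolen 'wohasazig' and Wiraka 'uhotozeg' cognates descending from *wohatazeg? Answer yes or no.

Derive the expected Wiraka reflex of *wohatazeg:
Wiraka: *wohatazeg > wuhatazeg > uhatazeg > uhotozeg  (by vowel merger, glide loss, vowel merger)
Wiraka 'uhotozeg' matches the regular reflex exactly, so the pair is cognate.

yes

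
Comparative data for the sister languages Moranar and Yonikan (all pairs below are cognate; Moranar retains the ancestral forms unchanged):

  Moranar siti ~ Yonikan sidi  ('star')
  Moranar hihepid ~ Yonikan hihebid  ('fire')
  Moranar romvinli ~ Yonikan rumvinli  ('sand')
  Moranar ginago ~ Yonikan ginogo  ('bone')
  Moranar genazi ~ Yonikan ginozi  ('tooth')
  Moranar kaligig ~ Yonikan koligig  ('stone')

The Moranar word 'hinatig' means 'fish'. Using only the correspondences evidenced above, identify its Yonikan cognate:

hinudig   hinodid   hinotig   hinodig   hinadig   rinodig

ginago ~ ginogo, genazi ~ ginozi — Moranar a corresponds to Yonikan o after a consonant, before a consonant other than r, m, n, p, b, f, v.
siti ~ sidi — Moranar t corresponds to Yonikan d between vowels (before a front vowel).
Applying these to Moranar 'hinatig':
  hinatig → hinotig   (a→o after a consonant, before a consonant other than r, m, n, p, b, f, v)
  hinotig → hinodig   (t→d between vowels (before a front vowel))
So the Yonikan cognate is 'hinodig'.

hinodig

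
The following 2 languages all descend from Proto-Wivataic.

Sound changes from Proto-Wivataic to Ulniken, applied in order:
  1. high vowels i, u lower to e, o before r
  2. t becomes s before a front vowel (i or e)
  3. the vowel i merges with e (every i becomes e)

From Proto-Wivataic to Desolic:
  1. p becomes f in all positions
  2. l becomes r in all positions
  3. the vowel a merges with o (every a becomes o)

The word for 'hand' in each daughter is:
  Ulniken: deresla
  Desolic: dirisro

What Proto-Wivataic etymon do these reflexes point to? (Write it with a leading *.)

*dirisla

Position 2: Ulniken has e, Desolic has i. Desolic preserves i here (none of its changes turn any other segment into i), so the proto-segment is *i.
Position 6: Ulniken has l, Desolic has r. Ulniken preserves l here (none of its changes turn any other segment into l), so the proto-segment is *l.
Position 4: Ulniken has e, Desolic has i. Desolic preserves i here (none of its changes turn any other segment into i), so the proto-segment is *i.
This points to *dirisla. Verify forward in each daughter:
Ulniken: *dirisla
  dirisla → derisla   [pre-rhotic lowering]
  derisla (rule 2 does not apply)
  derisla → deresla   [vowel merger]
  giving Ulniken deresla.
Desolic: *dirisla
  dirisla (rule 1 does not apply)
  dirisla → dirisra   [unconditioned shift]
  dirisra → dirisro   [vowel merger]
  giving Desolic dirisro.
*dirisla is the unique common source.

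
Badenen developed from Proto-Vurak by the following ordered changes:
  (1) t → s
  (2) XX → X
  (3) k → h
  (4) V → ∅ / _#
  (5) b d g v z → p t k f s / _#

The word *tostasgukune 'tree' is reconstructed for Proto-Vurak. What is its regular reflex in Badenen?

Badenen: start from *tostasgukune.
  rule 1 (unconditioned shift): tostasgukune → sossasgukune
  rule 2 (degemination): sossasgukune → sosasgukune
  rule 3 (unconditioned shift): sosasgukune → sosasguhune
  rule 4 (apocope): sosasguhune → sosasguhun
  rule 5: no change — sosasguhun
  ⇒ Badenen sosasguhun

sosasguhun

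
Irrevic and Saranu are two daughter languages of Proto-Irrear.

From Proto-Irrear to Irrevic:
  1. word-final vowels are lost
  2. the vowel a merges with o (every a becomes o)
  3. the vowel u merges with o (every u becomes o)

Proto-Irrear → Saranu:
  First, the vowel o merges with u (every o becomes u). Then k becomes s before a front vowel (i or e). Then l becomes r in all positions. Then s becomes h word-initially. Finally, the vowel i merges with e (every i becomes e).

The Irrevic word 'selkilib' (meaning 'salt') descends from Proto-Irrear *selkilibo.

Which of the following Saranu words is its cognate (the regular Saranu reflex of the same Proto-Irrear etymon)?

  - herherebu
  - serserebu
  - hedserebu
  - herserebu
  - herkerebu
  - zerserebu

herserebu

Saranu: start from *selkilibo.
  rule 1 (vowel merger): selkilibo → selkilibu
  rule 2 (palatalisation): selkilibu → selsilibu
  rule 3 (unconditioned shift): selsilibu → sersiribu
  rule 4 (debuccalisation): sersiribu → hersiribu
  rule 5 (vowel merger): hersiribu → herserebu
  ⇒ Saranu herserebu
The other candidates each miss or misapply at least one Saranu change.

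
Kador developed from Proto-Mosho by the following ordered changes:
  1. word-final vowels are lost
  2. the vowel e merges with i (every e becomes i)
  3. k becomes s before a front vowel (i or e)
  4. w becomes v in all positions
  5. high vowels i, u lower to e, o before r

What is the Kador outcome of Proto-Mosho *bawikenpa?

bavisinp

Kador: *bawikenpa > bawikenp > bawikinp > bawisinp > bavisinp  (by apocope, vowel merger, palatalisation, unconditioned shift)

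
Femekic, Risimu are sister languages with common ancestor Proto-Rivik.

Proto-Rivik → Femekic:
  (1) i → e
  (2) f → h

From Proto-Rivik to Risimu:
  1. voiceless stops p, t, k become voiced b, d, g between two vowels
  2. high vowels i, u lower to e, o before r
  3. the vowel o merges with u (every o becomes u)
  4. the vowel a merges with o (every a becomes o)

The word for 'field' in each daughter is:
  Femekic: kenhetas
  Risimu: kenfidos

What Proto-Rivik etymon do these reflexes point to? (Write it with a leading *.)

*kenfitas

Position 7: Femekic has a, Risimu has o. Femekic preserves a here (none of its changes turn any other segment into a), so the proto-segment is *a.
Position 5: Femekic has e, Risimu has i. Risimu preserves i here (none of its changes turn any other segment into i), so the proto-segment is *i.
Position 4: Femekic has h, Risimu has f. Risimu preserves f here (none of its changes turn any other segment into f), so the proto-segment is *f.
Verify the candidate proto-form against each daughter:
Femekic: *kenfitas
  kenfitas → kenfetas   [vowel merger]
  kenfetas → kenhetas   [unconditioned shift]
  giving Femekic kenhetas.
Risimu: *kenfitas > kenfidas > kenfidos  (by intervocalic voicing, vowel merger)
*kenfitas is the unique common source.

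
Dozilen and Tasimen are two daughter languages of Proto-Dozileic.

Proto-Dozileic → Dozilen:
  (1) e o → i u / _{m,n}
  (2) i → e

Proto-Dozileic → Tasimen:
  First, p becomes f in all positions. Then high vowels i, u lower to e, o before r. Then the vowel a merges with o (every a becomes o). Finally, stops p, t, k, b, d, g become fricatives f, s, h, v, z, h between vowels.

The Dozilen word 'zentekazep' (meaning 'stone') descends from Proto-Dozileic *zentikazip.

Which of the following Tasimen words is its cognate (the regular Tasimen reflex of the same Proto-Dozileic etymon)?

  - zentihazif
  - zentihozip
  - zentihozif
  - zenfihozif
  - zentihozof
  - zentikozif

zentihozif

Tasimen: *zentikazip
  zentikazip → zentikazif   [unconditioned shift]
  zentikazif (rule 2 does not apply)
  zentikazif → zentikozif   [vowel merger]
  zentikozif → zentihozif   [intervocalic lenition]
  giving Tasimen zentihozif.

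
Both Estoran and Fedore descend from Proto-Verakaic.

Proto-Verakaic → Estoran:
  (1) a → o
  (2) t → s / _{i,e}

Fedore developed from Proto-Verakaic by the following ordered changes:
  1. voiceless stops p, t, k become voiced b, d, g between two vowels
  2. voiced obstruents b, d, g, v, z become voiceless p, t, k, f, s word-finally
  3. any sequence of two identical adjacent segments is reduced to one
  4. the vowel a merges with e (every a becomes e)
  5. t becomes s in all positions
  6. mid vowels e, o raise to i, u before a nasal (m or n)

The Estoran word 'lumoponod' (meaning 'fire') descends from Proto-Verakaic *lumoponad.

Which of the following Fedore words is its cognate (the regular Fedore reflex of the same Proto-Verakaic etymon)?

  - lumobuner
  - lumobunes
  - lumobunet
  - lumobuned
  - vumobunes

Fedore: *lumoponad > lumobonad > lumobonat > lumobonet > lumobones > lumobunes  (by intervocalic voicing, final devoicing, vowel merger, unconditioned shift, pre-nasal raising)

lumobunes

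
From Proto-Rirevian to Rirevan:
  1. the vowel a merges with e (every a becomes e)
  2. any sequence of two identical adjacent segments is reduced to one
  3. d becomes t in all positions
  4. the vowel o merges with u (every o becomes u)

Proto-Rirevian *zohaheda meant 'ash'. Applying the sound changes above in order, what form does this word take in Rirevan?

Rirevan: *zohaheda > zohehede > zohehete > zuhehete  (by vowel merger, unconditioned shift, vowel merger)

zuhehete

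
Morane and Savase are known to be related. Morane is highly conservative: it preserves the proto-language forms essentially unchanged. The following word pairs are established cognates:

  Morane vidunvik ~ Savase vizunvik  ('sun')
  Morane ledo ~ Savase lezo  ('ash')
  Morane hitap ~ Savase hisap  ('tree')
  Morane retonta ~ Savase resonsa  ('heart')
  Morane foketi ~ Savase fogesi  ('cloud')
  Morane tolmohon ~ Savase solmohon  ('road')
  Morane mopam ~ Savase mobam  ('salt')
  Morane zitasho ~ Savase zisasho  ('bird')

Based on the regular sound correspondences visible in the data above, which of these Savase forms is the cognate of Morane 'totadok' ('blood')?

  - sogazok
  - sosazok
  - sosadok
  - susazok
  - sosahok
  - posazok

sosazok

tolmohon ~ solmohon — Morane t corresponds to Savase s word-initially before a back vowel.
hitap ~ hisap, zitasho ~ zisasho — Morane t corresponds to Savase s between vowels (before a back vowel).
ledo ~ lezo — Morane d corresponds to Savase z between vowels (before a back vowel).
Applying these to Morane 'totadok':
  totadok → sotadok   (t→s word-initially before a back vowel)
  sotadok → sosadok   (t→s between vowels (before a back vowel))
  sosadok → sosazok   (d→z between vowels (before a back vowel))
So the Savase cognate is 'sosazok'.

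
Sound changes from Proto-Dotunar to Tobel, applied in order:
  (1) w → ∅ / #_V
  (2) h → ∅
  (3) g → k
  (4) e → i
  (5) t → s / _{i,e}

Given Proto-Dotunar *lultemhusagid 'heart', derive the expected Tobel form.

Tobel: *lultemhusagid
  lultemhusagid (rule 1 does not apply)
  lultemhusagid → lultemusagid   [h-loss]
  lultemusagid → lultemusakid   [unconditioned shift]
  lultemusakid → lultimusakid   [vowel merger]
  lultimusakid → lulsimusakid   [palatalisation]
  giving Tobel lulsimusakid.

lulsimusakid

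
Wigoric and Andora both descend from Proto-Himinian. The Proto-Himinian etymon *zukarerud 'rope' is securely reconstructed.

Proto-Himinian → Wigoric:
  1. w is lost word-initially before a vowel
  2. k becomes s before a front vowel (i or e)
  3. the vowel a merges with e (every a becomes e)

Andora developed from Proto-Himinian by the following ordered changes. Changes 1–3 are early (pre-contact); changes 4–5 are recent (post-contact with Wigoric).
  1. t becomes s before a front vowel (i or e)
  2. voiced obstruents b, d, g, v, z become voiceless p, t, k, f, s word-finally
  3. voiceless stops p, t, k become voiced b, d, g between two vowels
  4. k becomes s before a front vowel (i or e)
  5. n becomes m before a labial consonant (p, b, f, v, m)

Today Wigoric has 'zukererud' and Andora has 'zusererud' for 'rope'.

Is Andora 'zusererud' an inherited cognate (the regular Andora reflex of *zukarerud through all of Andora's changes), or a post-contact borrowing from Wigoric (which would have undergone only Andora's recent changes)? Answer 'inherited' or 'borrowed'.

borrowed

If inherited, *zukarerud would pass through all of Andora's changes:
Andora: start from *zukarerud.
  rule 1: no change — zukarerud
  rule 2 (final devoicing): zukarerud → zukarerut
  rule 3 (intervocalic voicing): zukarerut → zugarerut
  rule 4: no change — zugarerut
  rule 5: no change — zugarerut
  ⇒ Andora zugarerut
If borrowed from Wigoric 'zukererud' after the early changes, it would undergo only the recent ones:
  rule 4 (palatalisation): zukererud → zusererud
  rule 5 (nasal place assimilation): no change (zusererud)
  ⇒ as a loan: zusererud
Andora 'zusererud' matches the loan outcome 'zusererud', not the inherited 'zugarerut' — it skipped the early Andora changes, so it was borrowed from Wigoric.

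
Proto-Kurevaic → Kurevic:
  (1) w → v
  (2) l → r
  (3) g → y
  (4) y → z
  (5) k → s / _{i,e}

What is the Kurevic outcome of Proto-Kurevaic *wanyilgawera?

vanzirzavera

Kurevic: start from *wanyilgawera.
  rule 1 (unconditioned shift): wanyilgawera → vanyilgavera
  rule 2 (unconditioned shift): vanyilgavera → vanyirgavera
  rule 3 (unconditioned shift): vanyirgavera → vanyiryavera
  rule 4 (unconditioned shift): vanyiryavera → vanzirzavera
  rule 5: no change — vanzirzavera
  ⇒ Kurevic vanzirzavera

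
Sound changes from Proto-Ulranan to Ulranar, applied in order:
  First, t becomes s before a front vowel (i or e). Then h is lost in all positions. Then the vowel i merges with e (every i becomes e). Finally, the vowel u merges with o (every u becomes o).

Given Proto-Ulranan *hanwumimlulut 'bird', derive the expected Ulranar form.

Ulranar: *hanwumimlulut
  hanwumimlulut (rule 1 does not apply)
  hanwumimlulut → anwumimlulut   [h-loss]
  anwumimlulut → anwumemlulut   [vowel merger]
  anwumemlulut → anwomemlolot   [vowel merger]
  giving Ulranar anwomemlolot.

anwomemlolot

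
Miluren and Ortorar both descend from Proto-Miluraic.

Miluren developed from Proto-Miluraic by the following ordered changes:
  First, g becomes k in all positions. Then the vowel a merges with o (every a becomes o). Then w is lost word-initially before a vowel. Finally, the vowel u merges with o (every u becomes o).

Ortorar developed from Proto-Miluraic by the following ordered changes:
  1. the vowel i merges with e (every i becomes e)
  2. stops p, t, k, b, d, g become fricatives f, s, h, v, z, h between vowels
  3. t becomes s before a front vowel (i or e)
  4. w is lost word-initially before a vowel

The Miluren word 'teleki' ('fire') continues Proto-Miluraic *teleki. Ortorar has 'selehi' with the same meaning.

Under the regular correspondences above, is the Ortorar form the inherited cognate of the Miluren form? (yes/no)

Derive the expected Ortorar reflex of *teleki:
Ortorar: start from *teleki.
  rule 1 (vowel merger): teleki → teleke
  rule 2 (intervocalic lenition): teleke → telehe
  rule 3 (palatalisation): telehe → selehe
  rule 4: no change — selehe
  ⇒ Ortorar selehe
The regular Ortorar reflex would be 'selehe', but the attested form is 'selehi'. The correspondence is irregular, so they are not cognates (the Ortorar form has a different source).

no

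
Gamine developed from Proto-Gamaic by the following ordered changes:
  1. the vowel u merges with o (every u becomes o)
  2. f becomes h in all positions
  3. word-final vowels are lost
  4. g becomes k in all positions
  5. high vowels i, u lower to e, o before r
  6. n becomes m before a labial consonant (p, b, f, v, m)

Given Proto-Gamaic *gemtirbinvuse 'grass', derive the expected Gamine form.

Gamine: start from *gemtirbinvuse.
  rule 1 (vowel merger): gemtirbinvuse → gemtirbinvose
  rule 2: no change — gemtirbinvose
  rule 3 (apocope): gemtirbinvose → gemtirbinvos
  rule 4 (unconditioned shift): gemtirbinvos → kemtirbinvos
  rule 5 (pre-rhotic lowering): kemtirbinvos → kemterbinvos
  rule 6 (nasal place assimilation): kemterbinvos → kemterbimvos
  ⇒ Gamine kemterbimvos

kemterbimvos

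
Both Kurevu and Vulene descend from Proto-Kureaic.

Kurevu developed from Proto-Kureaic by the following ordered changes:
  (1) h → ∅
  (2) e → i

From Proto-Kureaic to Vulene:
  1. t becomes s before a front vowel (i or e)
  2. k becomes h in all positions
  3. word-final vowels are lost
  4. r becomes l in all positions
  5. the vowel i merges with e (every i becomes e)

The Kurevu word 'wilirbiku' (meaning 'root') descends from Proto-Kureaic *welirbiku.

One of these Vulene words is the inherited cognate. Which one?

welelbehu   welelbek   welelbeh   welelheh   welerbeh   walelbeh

Vulene: *welirbiku
  welirbiku (rule 1 does not apply)
  welirbiku → welirbihu   [unconditioned shift]
  welirbihu → welirbih   [apocope]
  welirbih → welilbih   [unconditioned shift]
  welilbih → welelbeh   [vowel merger]
  giving Vulene welelbeh.

welelbeh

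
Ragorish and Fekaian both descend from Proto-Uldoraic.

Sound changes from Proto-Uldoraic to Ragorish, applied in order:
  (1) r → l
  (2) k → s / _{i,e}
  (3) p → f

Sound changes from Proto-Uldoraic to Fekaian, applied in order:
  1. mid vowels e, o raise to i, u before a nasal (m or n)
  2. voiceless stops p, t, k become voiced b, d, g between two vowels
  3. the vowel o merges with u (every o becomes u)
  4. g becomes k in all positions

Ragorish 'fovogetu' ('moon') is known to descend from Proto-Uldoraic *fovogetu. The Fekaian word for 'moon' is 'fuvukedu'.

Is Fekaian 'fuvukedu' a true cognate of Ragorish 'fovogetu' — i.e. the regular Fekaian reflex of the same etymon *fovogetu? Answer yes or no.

Derive the expected Fekaian reflex of *fovogetu:
Fekaian: start from *fovogetu.
  rule 1: no change — fovogetu
  rule 2 (intervocalic voicing): fovogetu → fovogedu
  rule 3 (vowel merger): fovogedu → fuvugedu
  rule 4 (unconditioned shift): fuvugedu → fuvukedu
  ⇒ Fekaian fuvukedu
Fekaian 'fuvukedu' matches the regular reflex exactly, so the pair is cognate.

yes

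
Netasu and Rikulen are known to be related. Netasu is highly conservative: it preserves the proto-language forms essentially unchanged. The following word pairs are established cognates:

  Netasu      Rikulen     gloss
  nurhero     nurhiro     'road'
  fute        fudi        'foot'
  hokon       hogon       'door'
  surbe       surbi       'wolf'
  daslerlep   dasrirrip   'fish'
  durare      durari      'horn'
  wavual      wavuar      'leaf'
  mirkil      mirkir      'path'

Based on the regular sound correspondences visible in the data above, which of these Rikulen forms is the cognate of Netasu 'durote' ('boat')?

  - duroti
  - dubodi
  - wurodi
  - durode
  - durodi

durodi

fute ~ fudi — Netasu t corresponds to Rikulen d between vowels (before a front vowel).
fute ~ fudi, surbe ~ surbi — Netasu e corresponds to Rikulen i word-finally.
Applying these to Netasu 'durote':
  durote → durode   (t→d between vowels (before a front vowel))
  durode → durodi   (e→i word-finally)
So the Rikulen cognate is 'durodi'.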